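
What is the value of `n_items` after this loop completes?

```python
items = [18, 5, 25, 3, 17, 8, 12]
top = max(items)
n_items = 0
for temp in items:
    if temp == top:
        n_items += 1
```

Count of max value 25 in [18, 5, 25, 3, 17, 8, 12]
`n_items` takes the values: 0 → 1

Answer: 1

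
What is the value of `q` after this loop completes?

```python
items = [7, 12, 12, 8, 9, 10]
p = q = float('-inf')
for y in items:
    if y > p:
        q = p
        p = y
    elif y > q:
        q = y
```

Second largest (with repeats) in [7, 12, 12, 8, 9, 10]
`q` takes the values: -inf → 7 → 12

Answer: 12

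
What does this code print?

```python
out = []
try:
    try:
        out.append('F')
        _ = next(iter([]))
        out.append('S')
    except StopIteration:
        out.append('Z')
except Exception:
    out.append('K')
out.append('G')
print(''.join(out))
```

Execution trace: 'F' (inner try body) → 'Z' (inner except StopIteration) → 'G' (after the try/except). Output: FZG

Answer: FZG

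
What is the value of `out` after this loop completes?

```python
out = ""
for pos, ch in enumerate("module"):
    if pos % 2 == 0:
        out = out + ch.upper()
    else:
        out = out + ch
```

Uppercase even positions in 'module'
`out` takes the values: "" → "M" → "Mo" → "MoD" → "MoDu" → "MoDuL" → "MoDuLe"

Answer: "MoDuLe"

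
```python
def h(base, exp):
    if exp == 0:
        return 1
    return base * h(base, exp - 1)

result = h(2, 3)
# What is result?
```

h(2, 3) = 2 * 2 * 2 = 8

Answer: 8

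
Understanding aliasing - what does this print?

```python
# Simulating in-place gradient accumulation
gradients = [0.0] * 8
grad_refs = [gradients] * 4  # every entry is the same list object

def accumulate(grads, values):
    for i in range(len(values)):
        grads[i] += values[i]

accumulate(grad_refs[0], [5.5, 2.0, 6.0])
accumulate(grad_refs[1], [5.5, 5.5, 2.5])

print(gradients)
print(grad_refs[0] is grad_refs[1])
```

Key concept: gradient accumulation aliasing.
Step by step:
`gradients = [0.0] * 8` → gradients = [0.0, 0.0, 0.0, 0.0, 0.0, 0.0, 0.0, 0.0]
`grad_refs = [gradients] * 4` → grad_refs = [[0.0, 0.0, 0.0, 0.0, 0.0, 0.0, 0.0, 0.0], [0.0, 0.0, 0.0, 0.0, 0.0, 0.0, 0.0, 0.0], [0.0, 0.0, 0.0, 0.0, 0.0, 0.0, 0.0, 0.0], [0.0, 0.0, 0.0, 0.0, 0.0, 0.0, 0.0, 0.0]]
`accumulate(grad_refs[0], [5.5, 2.0, 6.0])` → gradients = [5.5, 2.0, 6.0, 0.0, 0.0, 0.0, 0.0, 0.0]; grad_refs = [[5.5, 2.0, 6.0, 0.0, 0.0, 0.0, 0.0, 0.0], [5.5, 2.0, 6.0, 0.0, 0.0, 0.0, 0.0, 0.0], [5.5, 2.0, 6.0, 0.0, 0.0, 0.0, 0.0, 0.0], [5.5, 2.0, 6.0, 0.0, 0.0, 0.0, 0.0, 0.0]]
`accumulate(grad_refs[1], [5.5, 5.5, 2.5])` → gradients = [11.0, 7.5, 8.5, 0.0, 0.0, 0.0, 0.0, 0.0]; grad_refs = [[11.0, 7.5, 8.5, 0.0, 0.0, 0.0, 0.0, 0.0], [11.0, 7.5, 8.5, 0.0, 0.0, 0.0, 0.0, 0.0], [11.0, 7.5, 8.5, 0.0, 0.0, 0.0, 0.0, 0.0], [11.0, 7.5, 8.5, 0.0, 0.0, 0.0, 0.0, 0.0]]
`print(gradients)` → prints [11.0, 7.5, 8.5, 0.0, 0.0, 0.0, 0.0, 0.0]
`print(grad_refs[0] is grad_refs[1])` → prints True

Answer:
[11.0, 7.5, 8.5, 0.0, 0.0, 0.0, 0.0, 0.0]
True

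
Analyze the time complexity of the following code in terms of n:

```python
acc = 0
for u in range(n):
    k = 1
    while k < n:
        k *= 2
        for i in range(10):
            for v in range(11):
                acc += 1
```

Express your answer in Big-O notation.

Each loop level contributes: n × log n × 1 × 1. Multiplying the contributions gives O(n log n).

Answer: O(n log n)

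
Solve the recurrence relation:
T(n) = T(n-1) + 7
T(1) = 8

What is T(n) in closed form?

Unrolling: T(n) = T(1) + 7·(n-1) = 8 + 7(n-1) = 7n + 1.

Answer: T(n) = 7n + 1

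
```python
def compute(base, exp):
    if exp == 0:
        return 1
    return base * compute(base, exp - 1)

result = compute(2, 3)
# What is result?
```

compute(2, 3) = 2 * 2 * 2 = 8

Answer: 8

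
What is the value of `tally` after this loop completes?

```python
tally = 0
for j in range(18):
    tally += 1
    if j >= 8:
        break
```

Loop breaks when j reaches 8, tally is 9
`tally` takes the values: 0 → 1 → 2 → 3 → 4 → 5 → 6 → 7 → 8 → 9

Answer: 9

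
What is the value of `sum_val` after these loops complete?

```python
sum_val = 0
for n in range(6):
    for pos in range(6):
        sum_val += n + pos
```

Sum of all n+pos for n,pos in 6x6
`sum_val` takes the values: 0 → 1 → 3 → 6 → 10 → 15 → 16 → 18 → 21 → 25 → 30 → 36 → 38 → 41 → 45 → 50 → 56 → 63 → 66 → 70 → 75 → 81 → 88 → 96 → 100 → 105 → 111 → 118 → 126 → 135 → 140 → 146 → 153 → 161 → 170 → 180

Answer: 180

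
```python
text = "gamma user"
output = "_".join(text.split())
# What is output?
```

Trace:
`text = "gamma user"` → text = 'gamma user'
`output = "_".join(text.split())` → output = 'gamma_user'
So output = 'gamma_user'

Answer: 'gamma_user'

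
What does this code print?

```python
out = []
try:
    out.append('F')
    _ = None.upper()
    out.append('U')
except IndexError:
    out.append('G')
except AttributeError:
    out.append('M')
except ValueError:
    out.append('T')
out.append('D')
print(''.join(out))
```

Execution trace: 'F' (try body) → 'M' (except AttributeError) → 'D' (after the try/except). Output: FMD

Answer: FMD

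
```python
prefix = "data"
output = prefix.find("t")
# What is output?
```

Trace:
`prefix = "data"` → prefix = 'data'
`output = prefix.find("t")` → output = 2
So output = 2

Answer: 2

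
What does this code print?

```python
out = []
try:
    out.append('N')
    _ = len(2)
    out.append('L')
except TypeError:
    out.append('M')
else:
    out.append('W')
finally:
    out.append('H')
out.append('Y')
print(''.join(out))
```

Execution trace: 'N' (try body) → 'M' (except TypeError) → 'H' (finally) → 'Y' (after the try/except). Output: NMHY

Answer: NMHY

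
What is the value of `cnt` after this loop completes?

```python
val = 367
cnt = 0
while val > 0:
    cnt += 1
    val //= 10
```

Count digits by repeated division by 10
`cnt` takes the values: 0 → 1 → 2 → 3

Answer: 3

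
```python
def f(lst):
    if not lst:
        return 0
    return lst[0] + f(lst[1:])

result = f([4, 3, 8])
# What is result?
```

4 + 3 + 8 + 0 = 15

Answer: 15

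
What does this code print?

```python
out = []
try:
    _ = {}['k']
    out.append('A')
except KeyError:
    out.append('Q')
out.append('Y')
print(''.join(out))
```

Execution trace: 'Q' (except KeyError) → 'Y' (after the try/except). Output: QY

Answer: QY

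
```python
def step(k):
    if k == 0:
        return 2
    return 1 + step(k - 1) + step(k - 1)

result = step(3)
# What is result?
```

step(k) = 1 + 2·step(k-1), step(0)=2. Closed form: (2+1)·2^3 - 1 = 23.

Answer: 23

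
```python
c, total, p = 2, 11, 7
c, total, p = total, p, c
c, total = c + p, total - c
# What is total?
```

Trace:
`c, total, p = 2, 11, 7` → c = 2; total = 11; p = 7
`c, total, p = total, p, c` → c = 11; total = 7; p = 2
`c, total = c + p, total - c` → c = 13; total = -4
So total = -4

Answer: -4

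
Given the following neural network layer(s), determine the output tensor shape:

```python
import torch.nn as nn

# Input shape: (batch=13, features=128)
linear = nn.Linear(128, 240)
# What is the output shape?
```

Input: (13, 128) -> Output: (13, 240)

Answer: (13, 240)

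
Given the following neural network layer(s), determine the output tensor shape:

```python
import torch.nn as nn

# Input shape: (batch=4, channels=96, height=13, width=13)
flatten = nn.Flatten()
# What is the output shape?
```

Input: (4, 96, 13, 13) -> Output: (4, 16224)

Answer: (4, 16224)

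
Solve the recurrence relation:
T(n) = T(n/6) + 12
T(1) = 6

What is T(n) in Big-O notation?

Each step divides n by 6 and adds 12. After log_6(n) steps we reach T(1)=6. So T(n) = 12·log_6(n) + 6 = O(log n).

Answer: O(log n)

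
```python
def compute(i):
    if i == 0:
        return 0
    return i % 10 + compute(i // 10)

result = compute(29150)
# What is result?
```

Sum of digits of 29150: 0 + 5 + 1 + 9 + 2 = 17

Answer: 17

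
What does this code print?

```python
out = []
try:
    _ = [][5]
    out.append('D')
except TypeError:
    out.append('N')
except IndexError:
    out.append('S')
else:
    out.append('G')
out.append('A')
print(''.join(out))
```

Execution trace: 'S' (except IndexError) → 'A' (after the try/except). Output: SA

Answer: SA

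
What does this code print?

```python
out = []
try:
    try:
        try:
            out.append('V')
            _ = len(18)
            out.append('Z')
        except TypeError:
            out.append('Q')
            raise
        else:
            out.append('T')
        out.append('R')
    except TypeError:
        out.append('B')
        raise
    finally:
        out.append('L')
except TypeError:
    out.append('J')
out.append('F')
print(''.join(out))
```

Execution trace: 'V' (inner try body) → 'Q' (inner except TypeError) → 'B' (except TypeError) → 'L' (finally) → 'J' (outer except TypeError) → 'F' (after the try/except). Output: VQBLJF

Answer: VQBLJF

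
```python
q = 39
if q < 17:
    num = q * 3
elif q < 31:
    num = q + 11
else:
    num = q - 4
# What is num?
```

Trace:
`q = 39` → q = 39
`if q < 17: ...` → q < 17 is False, q < 31 is False, take else branch → num = 35
So num = 35

Answer: 35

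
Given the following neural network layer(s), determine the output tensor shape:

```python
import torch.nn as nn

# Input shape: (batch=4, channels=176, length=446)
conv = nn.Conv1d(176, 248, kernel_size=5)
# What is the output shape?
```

Input: (4, 176, 446) -> Output: (4, 248, 442)

Answer: (4, 248, 442)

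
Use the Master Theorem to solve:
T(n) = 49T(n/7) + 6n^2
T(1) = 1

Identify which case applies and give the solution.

a=49, b=7, f(n)=6n^2. log_7(49) = 2. Since c=2 = 2, Case 2 applies: T(n) = Θ(n^log_b(a) · log n) = O(n^2 log n).

Answer: O(n^2 log n) - Case 2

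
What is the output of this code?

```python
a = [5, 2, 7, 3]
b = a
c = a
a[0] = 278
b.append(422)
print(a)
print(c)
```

Key concept: multiple aliases.
Step by step:
`a = [5, 2, 7, 3]` → a = [5, 2, 7, 3]
`b = a` → b = [5, 2, 7, 3] (same object as a)
`c = a` → c = [5, 2, 7, 3] (same object as a, b)
`a[0] = 278` → a = [278, 2, 7, 3] (same object as b, c); b = [278, 2, 7, 3] (same object as a, c); c = [278, 2, 7, 3] (same object as a, b)
`b.append(422)` → a = [278, 2, 7, 3, 422] (same object as b, c); b = [278, 2, 7, 3, 422] (same object as a, c); c = [278, 2, 7, 3, 422] (same object as a, b)
`print(a)` → prints [278, 2, 7, 3, 422]
`print(c)` → prints [278, 2, 7, 3, 422]

Answer:
[278, 2, 7, 3, 422]
[278, 2, 7, 3, 422]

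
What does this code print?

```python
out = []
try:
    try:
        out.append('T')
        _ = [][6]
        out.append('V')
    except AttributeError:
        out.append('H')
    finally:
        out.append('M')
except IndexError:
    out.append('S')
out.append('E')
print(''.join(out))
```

Execution trace: 'T' (try body) → 'M' (finally) → 'S' (outer except IndexError) → 'E' (after the try/except). Output: TMSE

Answer: TMSE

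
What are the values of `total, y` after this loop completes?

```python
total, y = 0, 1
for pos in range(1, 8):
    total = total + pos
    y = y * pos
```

Sum and factorial of 1 to 7
`total, y` takes the values: (0, 1) → (1, 1) → (3, 1) → (3, 2) → (6, 2) → (6, 6) → (10, 6) → (10, 24) → (15, 24) → (15, 120) → (21, 120) → (21, 720) → (28, 720) → (28, 5040)

Answer: 28, 5040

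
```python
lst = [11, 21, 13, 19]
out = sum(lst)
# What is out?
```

Trace:
`lst = [11, 21, 13, 19]` → lst = [11, 21, 13, 19]
`out = sum(lst)` → out = 64
So out = 64

Answer: 64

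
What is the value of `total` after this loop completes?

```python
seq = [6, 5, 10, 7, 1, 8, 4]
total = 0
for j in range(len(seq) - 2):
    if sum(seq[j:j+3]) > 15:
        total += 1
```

Count windows with sum > 15
`total` takes the values: 0 → 1 → 2 → 3 → 4

Answer: 4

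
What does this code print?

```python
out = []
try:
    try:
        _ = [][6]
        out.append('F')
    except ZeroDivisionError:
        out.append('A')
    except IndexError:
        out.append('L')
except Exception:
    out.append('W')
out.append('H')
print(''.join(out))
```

Execution trace: 'L' (inner except IndexError) → 'H' (after the try/except). Output: LH

Answer: LH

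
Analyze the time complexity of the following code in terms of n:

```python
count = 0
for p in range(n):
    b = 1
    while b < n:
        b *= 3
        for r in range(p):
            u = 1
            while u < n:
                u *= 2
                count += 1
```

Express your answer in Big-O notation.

Each loop level contributes: n × log n × n × log n. Multiplying the contributions gives O(n^2 log² n).

Answer: O(n^2 log² n)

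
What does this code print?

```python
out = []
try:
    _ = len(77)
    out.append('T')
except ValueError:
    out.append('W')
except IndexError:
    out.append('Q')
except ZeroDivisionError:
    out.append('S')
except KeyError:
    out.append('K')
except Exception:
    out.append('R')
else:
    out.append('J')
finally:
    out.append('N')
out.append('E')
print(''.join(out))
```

Execution trace: 'R' (except Exception) → 'N' (finally) → 'E' (after the try/except). Output: RNE

Answer: RNE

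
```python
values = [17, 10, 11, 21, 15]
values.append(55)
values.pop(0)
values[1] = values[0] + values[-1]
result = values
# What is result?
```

Trace:
`values = [17, 10, 11, 21, 15]` → values = [17, 10, 11, 21, 15]
`values.append(55)` → values = [17, 10, 11, 21, 15, 55]
`values.pop(0)` → values = [10, 11, 21, 15, 55]
`values[1] = values[0] + values[-1]` → values = [10, 65, 21, 15, 55]
`result = values` → result = [10, 65, 21, 15, 55]
So result = [10, 65, 21, 15, 55]

Answer: [10, 65, 21, 15, 55]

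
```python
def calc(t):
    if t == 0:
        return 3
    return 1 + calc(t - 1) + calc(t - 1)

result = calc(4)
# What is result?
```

calc(t) = 1 + 2·calc(t-1), calc(0)=3. Closed form: (3+1)·2^4 - 1 = 63.

Answer: 63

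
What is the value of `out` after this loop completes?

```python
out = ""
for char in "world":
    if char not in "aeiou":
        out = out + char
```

Remove vowels from 'world'
`out` takes the values: "" → "w" → "wr" → "wrl" → "wrld"

Answer: "wrld"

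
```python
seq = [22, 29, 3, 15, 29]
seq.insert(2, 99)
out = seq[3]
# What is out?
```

Trace:
`seq = [22, 29, 3, 15, 29]` → seq = [22, 29, 3, 15, 29]
`seq.insert(2, 99)` → seq = [22, 29, 99, 3, 15, 29]
`out = seq[3]` → out = 3
So out = 3

Answer: 3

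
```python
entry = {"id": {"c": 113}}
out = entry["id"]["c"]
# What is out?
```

Trace:
`entry = {"id": {"c": 113}}` → entry = {'id': {'c': 113}}
`out = entry["id"]["c"]` → out = 113
So out = 113

Answer: 113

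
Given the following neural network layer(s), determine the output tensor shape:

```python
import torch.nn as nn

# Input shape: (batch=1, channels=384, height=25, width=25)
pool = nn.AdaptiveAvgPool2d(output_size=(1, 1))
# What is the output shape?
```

Input: (1, 384, 25, 25) -> Output: (1, 384, 1, 1)

Answer: (1, 384, 1, 1)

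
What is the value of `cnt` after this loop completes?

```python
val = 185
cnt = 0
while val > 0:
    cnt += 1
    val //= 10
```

Count digits by repeated division by 10
`cnt` takes the values: 0 → 1 → 2 → 3

Answer: 3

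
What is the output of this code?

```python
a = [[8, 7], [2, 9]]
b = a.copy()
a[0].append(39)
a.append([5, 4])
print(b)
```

Key concept: shallow copy with nested lists.
Step by step:
`a = [[8, 7], [2, 9]]` → a = [[8, 7], [2, 9]]
`b = a.copy()` → b = [[8, 7], [2, 9]]
`a[0].append(39)` → a = [[8, 7, 39], [2, 9]]; b = [[8, 7, 39], [2, 9]]
`a.append([5, 4])` → a = [[8, 7, 39], [2, 9], [5, 4]]
`print(b)` → prints [[8, 7, 39], [2, 9]]

Answer: [[8, 7, 39], [2, 9]]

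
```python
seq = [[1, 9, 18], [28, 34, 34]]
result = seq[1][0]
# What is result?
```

Trace:
`seq = [[1, 9, 18], [28, 34, 34]]` → seq = [[1, 9, 18], [28, 34, 34]]
`result = seq[1][0]` → result = 28
So result = 28

Answer: 28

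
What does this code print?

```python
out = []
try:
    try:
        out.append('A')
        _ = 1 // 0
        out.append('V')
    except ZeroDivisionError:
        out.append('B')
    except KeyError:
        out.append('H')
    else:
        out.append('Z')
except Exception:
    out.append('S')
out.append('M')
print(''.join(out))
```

Execution trace: 'A' (inner try body) → 'B' (inner except ZeroDivisionError) → 'M' (after the try/except). Output: ABM

Answer: ABM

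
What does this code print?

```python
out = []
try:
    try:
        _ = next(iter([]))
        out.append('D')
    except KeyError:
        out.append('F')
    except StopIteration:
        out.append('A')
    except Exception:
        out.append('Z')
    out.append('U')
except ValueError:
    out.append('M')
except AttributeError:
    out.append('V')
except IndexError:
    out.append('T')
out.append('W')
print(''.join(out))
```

Execution trace: 'A' (inner except StopIteration) → 'U' (try body, no exception) → 'W' (after the try/except). Output: AUW

Answer: AUW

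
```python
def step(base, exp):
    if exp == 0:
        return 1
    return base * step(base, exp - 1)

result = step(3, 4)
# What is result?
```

step(3, 4) = 3 * 3 * 3 * 3 = 81

Answer: 81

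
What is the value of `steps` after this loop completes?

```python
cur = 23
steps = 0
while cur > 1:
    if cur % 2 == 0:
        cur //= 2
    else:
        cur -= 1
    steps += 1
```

Steps to reduce 23 to 1
`steps` takes the values: 0 → 1 → 2 → 3 → 4 → 5 → 6 → 7

Answer: 7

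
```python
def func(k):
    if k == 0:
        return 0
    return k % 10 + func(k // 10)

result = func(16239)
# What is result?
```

Sum of digits of 16239: 9 + 3 + 2 + 6 + 1 = 21

Answer: 21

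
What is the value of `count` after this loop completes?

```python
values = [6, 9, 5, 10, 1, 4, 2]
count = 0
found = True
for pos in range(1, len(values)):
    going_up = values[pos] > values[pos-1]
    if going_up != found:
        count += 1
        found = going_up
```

Count direction changes in [6, 9, 5, 10, 1, 4, 2]
`count` takes the values: 0 → 1 → 2 → 3 → 4 → 5

Answer: 5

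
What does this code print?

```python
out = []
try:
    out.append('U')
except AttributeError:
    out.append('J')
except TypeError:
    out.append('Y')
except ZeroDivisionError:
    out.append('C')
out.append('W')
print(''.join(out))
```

Execution trace: 'U' (try body, no exception) → 'W' (after the try/except). Output: UW

Answer: UW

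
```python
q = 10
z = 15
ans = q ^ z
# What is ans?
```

Trace:
`q = 10` → q = 10
`z = 15` → z = 15
`ans = q ^ z` → ans = 5
So ans = 5

Answer: 5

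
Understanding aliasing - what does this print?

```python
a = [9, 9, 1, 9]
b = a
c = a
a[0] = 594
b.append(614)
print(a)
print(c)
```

Key concept: multiple aliases.
Step by step:
`a = [9, 9, 1, 9]` → a = [9, 9, 1, 9]
`b = a` → b = [9, 9, 1, 9] (same object as a)
`c = a` → c = [9, 9, 1, 9] (same object as a, b)
`a[0] = 594` → a = [594, 9, 1, 9] (same object as b, c); b = [594, 9, 1, 9] (same object as a, c); c = [594, 9, 1, 9] (same object as a, b)
`b.append(614)` → a = [594, 9, 1, 9, 614] (same object as b, c); b = [594, 9, 1, 9, 614] (same object as a, c); c = [594, 9, 1, 9, 614] (same object as a, b)
`print(a)` → prints [594, 9, 1, 9, 614]
`print(c)` → prints [594, 9, 1, 9, 614]

Answer:
[594, 9, 1, 9, 614]
[594, 9, 1, 9, 614]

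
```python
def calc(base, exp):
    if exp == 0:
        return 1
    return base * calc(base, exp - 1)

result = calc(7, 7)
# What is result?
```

calc(7, 7) = 7 * 7 * 7 * 7 * 7 * 7 * 7 = 823543

Answer: 823543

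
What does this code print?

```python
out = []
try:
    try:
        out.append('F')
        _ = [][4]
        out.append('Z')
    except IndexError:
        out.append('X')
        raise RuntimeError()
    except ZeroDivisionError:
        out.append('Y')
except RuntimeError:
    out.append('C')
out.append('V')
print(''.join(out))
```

Execution trace: 'F' (inner try body) → 'X' (inner except IndexError) → 'C' (outer except RuntimeError) → 'V' (after the try/except). Output: FXCV

Answer: FXCV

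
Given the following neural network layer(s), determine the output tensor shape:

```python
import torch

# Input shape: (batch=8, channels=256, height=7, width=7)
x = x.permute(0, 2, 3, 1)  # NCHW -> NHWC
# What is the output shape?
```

Input: (8, 256, 7, 7) -> Output: (8, 7, 7, 256)

Answer: (8, 7, 7, 256)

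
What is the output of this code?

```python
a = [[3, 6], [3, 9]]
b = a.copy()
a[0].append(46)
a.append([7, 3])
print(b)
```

Key concept: shallow copy with nested lists.
Step by step:
`a = [[3, 6], [3, 9]]` → a = [[3, 6], [3, 9]]
`b = a.copy()` → b = [[3, 6], [3, 9]]
`a[0].append(46)` → a = [[3, 6, 46], [3, 9]]; b = [[3, 6, 46], [3, 9]]
`a.append([7, 3])` → a = [[3, 6, 46], [3, 9], [7, 3]]
`print(b)` → prints [[3, 6, 46], [3, 9]]

Answer: [[3, 6, 46], [3, 9]]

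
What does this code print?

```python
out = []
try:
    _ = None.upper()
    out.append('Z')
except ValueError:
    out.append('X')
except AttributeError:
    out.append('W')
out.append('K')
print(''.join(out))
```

Execution trace: 'W' (except AttributeError) → 'K' (after the try/except). Output: WK

Answer: WK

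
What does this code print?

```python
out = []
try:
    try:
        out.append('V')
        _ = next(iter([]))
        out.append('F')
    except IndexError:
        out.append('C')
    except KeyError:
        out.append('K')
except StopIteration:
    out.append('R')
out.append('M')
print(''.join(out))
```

Execution trace: 'V' (try body) → 'R' (outer except StopIteration) → 'M' (after the try/except). Output: VRM

Answer: VRM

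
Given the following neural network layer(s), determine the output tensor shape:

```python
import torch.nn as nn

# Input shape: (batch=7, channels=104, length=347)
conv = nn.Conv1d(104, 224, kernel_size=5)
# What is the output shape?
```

Input: (7, 104, 347) -> Output: (7, 224, 343)

Answer: (7, 224, 343)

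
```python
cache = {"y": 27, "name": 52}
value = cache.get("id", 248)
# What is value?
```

Trace:
`cache = {"y": 27, "name": 52}` → cache = {'y': 27, 'name': 52}
`value = cache.get("id", 248)` → value = 248
So value = 248

Answer: 248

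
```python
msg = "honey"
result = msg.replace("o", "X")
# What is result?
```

Trace:
`msg = "honey"` → msg = 'honey'
`result = msg.replace("o", "X")` → result = 'hXney'
So result = 'hXney'

Answer: 'hXney'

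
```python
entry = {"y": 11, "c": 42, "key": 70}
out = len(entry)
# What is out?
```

Trace:
`entry = {"y": 11, "c": 42, "key": 70}` → entry = {'y': 11, 'c': 42, 'key': 70}
`out = len(entry)` → out = 3
So out = 3

Answer: 3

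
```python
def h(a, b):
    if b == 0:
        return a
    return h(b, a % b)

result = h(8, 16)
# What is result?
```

h(8, 16) -> h(16, 8) -> h(8, 0) -> 8

Answer: 8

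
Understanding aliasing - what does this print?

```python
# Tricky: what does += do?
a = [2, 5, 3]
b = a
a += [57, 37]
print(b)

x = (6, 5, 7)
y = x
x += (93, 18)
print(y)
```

Key concept: += behavior differs for mutable vs immutable.
Step by step:
`a = [2, 5, 3]` → a = [2, 5, 3]
`b = a` → b = [2, 5, 3] (same object as a)
`a += [57, 37]` → a = [2, 5, 3, 57, 37] (same object as b); b = [2, 5, 3, 57, 37] (same object as a)
`print(b)` → prints [2, 5, 3, 57, 37]
`x = (6, 5, 7)` → x = (6, 5, 7)
`y = x` → y = (6, 5, 7)
`x += (93, 18)` → x = (6, 5, 7, 93, 18)
`print(y)` → prints (6, 5, 7)

Answer:
[2, 5, 3, 57, 37]
(6, 5, 7)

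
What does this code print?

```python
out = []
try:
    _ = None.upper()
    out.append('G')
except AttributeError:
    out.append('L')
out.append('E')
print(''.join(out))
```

Execution trace: 'L' (except AttributeError) → 'E' (after the try/except). Output: LE

Answer: LE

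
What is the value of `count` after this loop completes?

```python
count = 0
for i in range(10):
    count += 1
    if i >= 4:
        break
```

Loop breaks when i reaches 4, count is 5
`count` takes the values: 0 → 1 → 2 → 3 → 4 → 5

Answer: 5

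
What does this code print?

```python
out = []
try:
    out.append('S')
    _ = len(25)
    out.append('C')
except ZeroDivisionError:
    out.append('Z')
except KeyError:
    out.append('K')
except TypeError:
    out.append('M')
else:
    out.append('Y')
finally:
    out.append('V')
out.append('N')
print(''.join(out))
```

Execution trace: 'S' (try body) → 'M' (except TypeError) → 'V' (finally) → 'N' (after the try/except). Output: SMVN

Answer: SMVN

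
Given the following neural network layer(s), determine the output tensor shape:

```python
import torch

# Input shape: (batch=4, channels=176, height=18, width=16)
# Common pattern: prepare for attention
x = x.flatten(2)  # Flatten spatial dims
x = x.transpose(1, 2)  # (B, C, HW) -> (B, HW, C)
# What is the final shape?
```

Input: (4, 176, 18, 16) -> after flatten(2): (4, 176, 288) -> Output: (4, 288, 176)

Answer: (4, 288, 176)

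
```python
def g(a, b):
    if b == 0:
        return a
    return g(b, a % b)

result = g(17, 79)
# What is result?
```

g(17, 79) -> g(79, 17) -> g(17, 11) -> g(11, 6) -> g(6, 5) -> g(5, 1) -> g(1, 0) -> 1

Answer: 1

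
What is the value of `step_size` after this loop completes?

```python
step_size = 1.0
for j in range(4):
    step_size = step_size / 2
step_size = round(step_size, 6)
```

Halving LR 4 times: 1 / 2^4
`step_size` takes the values: 1.0 → 0.5 → 0.25 → 0.125 → 0.0625

Answer: 0.0625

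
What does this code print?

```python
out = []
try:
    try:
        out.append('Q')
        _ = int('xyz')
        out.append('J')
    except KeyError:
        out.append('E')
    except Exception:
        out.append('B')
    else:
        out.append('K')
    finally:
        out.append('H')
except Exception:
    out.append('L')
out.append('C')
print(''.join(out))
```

Execution trace: 'Q' (inner try body) → 'B' (inner except Exception) → 'H' (inner finally) → 'C' (after the try/except). Output: QBHC

Answer: QBHC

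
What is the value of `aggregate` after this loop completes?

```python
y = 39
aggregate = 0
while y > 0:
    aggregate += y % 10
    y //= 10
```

Sum digits of 39
`aggregate` takes the values: 0 → 9 → 12

Answer: 12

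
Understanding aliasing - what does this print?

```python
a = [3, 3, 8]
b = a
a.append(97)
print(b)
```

Key concept: basic list aliasing.
Step by step:
`a = [3, 3, 8]` → a = [3, 3, 8]
`b = a` → b = [3, 3, 8] (same object as a)
`a.append(97)` → a = [3, 3, 8, 97] (same object as b); b = [3, 3, 8, 97] (same object as a)
`print(b)` → prints [3, 3, 8, 97]

Answer: [3, 3, 8, 97]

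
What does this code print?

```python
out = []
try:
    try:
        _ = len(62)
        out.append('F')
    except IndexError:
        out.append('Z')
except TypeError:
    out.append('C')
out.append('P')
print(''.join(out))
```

Execution trace: 'C' (outer except TypeError) → 'P' (after the try/except). Output: CP

Answer: CP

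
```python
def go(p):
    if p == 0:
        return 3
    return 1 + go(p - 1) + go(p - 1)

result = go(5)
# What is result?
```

go(p) = 1 + 2·go(p-1), go(0)=3. Closed form: (3+1)·2^5 - 1 = 127.

Answer: 127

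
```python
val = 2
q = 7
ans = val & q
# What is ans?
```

Trace:
`val = 2` → val = 2
`q = 7` → q = 7
`ans = val & q` → ans = 2
So ans = 2

Answer: 2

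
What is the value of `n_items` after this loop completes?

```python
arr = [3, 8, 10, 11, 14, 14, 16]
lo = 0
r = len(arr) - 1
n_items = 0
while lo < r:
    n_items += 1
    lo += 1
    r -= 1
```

Iterations until pointers meet (list length 7)
`n_items` takes the values: 0 → 1 → 2 → 3

Answer: 3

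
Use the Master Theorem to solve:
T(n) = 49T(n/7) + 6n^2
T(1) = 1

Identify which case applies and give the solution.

a=49, b=7, f(n)=6n^2. log_7(49) = 2. Since c=2 = 2, Case 2 applies: T(n) = Θ(n^log_b(a) · log n) = O(n^2 log n).

Answer: O(n^2 log n) - Case 2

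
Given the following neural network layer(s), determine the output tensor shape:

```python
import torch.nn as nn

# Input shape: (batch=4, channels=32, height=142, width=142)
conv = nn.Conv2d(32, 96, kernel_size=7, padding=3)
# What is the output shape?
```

Input: (4, 32, 142, 142) -> Output: (4, 96, 142, 142)

Answer: (4, 96, 142, 142)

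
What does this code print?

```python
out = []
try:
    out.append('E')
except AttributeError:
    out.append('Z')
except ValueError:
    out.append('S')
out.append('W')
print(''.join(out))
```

Execution trace: 'E' (try body, no exception) → 'W' (after the try/except). Output: EW

Answer: EW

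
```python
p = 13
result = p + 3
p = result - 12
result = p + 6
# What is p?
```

Trace:
`p = 13` → p = 13
`result = p + 3` → result = 16
`p = result - 12` → p = 4
`result = p + 6` → result = 10
So p = 4

Answer: 4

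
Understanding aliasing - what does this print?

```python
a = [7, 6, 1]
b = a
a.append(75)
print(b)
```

Key concept: basic list aliasing.
Step by step:
`a = [7, 6, 1]` → a = [7, 6, 1]
`b = a` → b = [7, 6, 1] (same object as a)
`a.append(75)` → a = [7, 6, 1, 75] (same object as b); b = [7, 6, 1, 75] (same object as a)
`print(b)` → prints [7, 6, 1, 75]

Answer: [7, 6, 1, 75]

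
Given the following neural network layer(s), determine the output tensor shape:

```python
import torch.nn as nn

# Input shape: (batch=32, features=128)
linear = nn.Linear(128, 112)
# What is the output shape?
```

Input: (32, 128) -> Output: (32, 112)

Answer: (32, 112)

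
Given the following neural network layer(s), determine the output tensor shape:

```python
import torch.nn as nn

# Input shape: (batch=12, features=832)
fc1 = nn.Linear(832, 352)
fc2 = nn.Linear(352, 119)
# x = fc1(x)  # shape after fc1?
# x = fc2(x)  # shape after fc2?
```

Input: (12, 832) -> after fc1: (12, 352) -> Output: (12, 119)

Answer: (12, 119)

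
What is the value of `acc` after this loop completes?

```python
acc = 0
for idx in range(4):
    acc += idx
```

Sum of 0 to 3 = 6
`acc` takes the values: 0 → 1 → 3 → 6

Answer: 6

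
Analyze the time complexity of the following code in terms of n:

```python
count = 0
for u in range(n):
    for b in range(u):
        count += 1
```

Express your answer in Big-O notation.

Each loop level contributes: n × n. Multiplying the contributions gives O(n^2).

Answer: O(n^2)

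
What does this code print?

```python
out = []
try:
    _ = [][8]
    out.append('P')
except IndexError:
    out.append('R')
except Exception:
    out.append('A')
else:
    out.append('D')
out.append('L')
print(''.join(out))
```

Execution trace: 'R' (except IndexError) → 'L' (after the try/except). Output: RL

Answer: RL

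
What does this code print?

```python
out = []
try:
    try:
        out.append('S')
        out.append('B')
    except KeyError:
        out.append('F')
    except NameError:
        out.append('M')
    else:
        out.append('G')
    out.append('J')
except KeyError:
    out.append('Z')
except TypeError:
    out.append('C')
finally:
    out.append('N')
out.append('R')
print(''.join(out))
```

Execution trace: 'S' (inner try body) → 'B' (inner try body, no exception) → 'G' (inner else) → 'J' (try body, no exception) → 'N' (finally) → 'R' (after the try/except). Output: SBGJNR

Answer: SBGJNR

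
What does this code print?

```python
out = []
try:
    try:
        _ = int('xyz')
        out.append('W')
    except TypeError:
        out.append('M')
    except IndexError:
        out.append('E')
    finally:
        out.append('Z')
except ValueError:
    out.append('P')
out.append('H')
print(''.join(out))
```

Execution trace: 'Z' (inner finally) → 'P' (outer except ValueError) → 'H' (after the try/except). Output: ZPH

Answer: ZPH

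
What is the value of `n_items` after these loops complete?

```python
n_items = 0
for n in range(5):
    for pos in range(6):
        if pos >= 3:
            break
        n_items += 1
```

Inner breaks at 3, outer runs 5 times
`n_items` takes the values: 0 → 1 → 2 → 3 → 4 → 5 → 6 → 7 → 8 → 9 → 10 → 11 → 12 → 13 → 14 → 15

Answer: 15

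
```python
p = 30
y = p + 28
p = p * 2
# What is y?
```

Trace:
`p = 30` → p = 30
`y = p + 28` → y = 58
`p = p * 2` → p = 60
So y = 58

Answer: 58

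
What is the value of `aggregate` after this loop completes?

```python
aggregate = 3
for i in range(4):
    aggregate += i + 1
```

Start at 3, add 1 to 4 = 13
`aggregate` takes the values: 3 → 4 → 6 → 9 → 13

Answer: 13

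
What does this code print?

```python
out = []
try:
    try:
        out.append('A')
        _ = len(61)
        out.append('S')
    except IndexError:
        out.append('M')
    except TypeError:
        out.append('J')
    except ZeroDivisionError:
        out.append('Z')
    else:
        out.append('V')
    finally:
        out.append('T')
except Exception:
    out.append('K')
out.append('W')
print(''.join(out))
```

Execution trace: 'A' (inner try body) → 'J' (inner except TypeError) → 'T' (inner finally) → 'W' (after the try/except). Output: AJTW

Answer: AJTW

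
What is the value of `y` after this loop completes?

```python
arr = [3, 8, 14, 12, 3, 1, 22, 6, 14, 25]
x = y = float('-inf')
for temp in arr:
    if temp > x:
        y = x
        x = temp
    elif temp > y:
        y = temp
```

Second largest (with repeats) in [3, 8, 14, 12, 3, 1, 22, 6, 14, 25]
`y` takes the values: -inf → 3 → 8 → 12 → 14 → 22

Answer: 22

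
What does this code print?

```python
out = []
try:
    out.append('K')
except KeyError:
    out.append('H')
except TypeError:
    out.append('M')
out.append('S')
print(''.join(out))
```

Execution trace: 'K' (try body, no exception) → 'S' (after the try/except). Output: KS

Answer: KS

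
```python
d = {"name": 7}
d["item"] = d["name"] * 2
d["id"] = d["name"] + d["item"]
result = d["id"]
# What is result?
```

Trace:
`d = {"name": 7}` → d = {'name': 7}
`d["item"] = d["name"] * 2` → d = {'name': 7, 'item': 14}
`d["id"] = d["name"] + d["item"]` → d = {'name': 7, 'item': 14, 'id': 21}
`result = d["id"]` → result = 21
So result = 21

Answer: 21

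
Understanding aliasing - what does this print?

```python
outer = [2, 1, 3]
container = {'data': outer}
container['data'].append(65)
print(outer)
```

Key concept: dict holds reference to list.
Step by step:
`outer = [2, 1, 3]` → outer = [2, 1, 3]
`container = {'data': outer}` → container = {'data': [2, 1, 3]}
`container['data'].append(65)` → outer = [2, 1, 3, 65]; container = {'data': [2, 1, 3, 65]}
`print(outer)` → prints [2, 1, 3, 65]

Answer: [2, 1, 3, 65]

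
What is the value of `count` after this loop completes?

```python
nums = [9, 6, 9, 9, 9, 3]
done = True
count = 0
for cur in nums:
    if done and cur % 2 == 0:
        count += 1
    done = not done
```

Count even values at even positions
`count` takes the values: 0

Answer: 0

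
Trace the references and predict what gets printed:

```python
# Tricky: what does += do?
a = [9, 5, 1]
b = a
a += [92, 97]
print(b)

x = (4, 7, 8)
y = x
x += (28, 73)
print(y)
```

Key concept: += behavior differs for mutable vs immutable.
Step by step:
`a = [9, 5, 1]` → a = [9, 5, 1]
`b = a` → b = [9, 5, 1] (same object as a)
`a += [92, 97]` → a = [9, 5, 1, 92, 97] (same object as b); b = [9, 5, 1, 92, 97] (same object as a)
`print(b)` → prints [9, 5, 1, 92, 97]
`x = (4, 7, 8)` → x = (4, 7, 8)
`y = x` → y = (4, 7, 8)
`x += (28, 73)` → x = (4, 7, 8, 28, 73)
`print(y)` → prints (4, 7, 8)

Answer:
[9, 5, 1, 92, 97]
(4, 7, 8)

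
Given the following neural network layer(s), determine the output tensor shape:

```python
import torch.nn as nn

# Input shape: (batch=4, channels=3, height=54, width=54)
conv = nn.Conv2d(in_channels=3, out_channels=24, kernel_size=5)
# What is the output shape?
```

Input: (4, 3, 54, 54) -> Output: (4, 24, 50, 50)

Answer: (4, 24, 50, 50)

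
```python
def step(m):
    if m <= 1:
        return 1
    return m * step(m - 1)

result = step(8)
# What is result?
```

step(8) = 8 * 7 * 6 * 5 * 4 * 3 * 2 * 1 = 40320

Answer: 40320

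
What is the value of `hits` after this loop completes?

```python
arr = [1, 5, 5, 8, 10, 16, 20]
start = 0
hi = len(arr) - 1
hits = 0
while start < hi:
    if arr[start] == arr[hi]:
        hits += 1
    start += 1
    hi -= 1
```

Count matching pairs from ends
`hits` takes the values: 0

Answer: 0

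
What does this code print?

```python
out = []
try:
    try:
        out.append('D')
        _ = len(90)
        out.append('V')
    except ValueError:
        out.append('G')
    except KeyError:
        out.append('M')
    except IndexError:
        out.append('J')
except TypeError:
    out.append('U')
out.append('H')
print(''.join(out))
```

Execution trace: 'D' (try body) → 'U' (outer except TypeError) → 'H' (after the try/except). Output: DUH

Answer: DUH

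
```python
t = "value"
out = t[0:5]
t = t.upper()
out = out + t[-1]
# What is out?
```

Trace:
`t = "value"` → t = 'value'
`out = t[0:5]` → out = 'value'
`t = t.upper()` → t = 'VALUE'
`out = out + t[-1]` → out = 'valueE'
So out = 'valueE'

Answer: 'valueE'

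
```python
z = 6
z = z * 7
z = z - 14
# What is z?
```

Trace:
`z = 6` → z = 6
`z = z * 7` → z = 42
`z = z - 14` → z = 28
So z = 28

Answer: 28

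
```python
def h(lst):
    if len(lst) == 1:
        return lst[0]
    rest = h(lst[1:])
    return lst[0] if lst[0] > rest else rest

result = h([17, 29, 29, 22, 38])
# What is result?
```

Recursive max over [17, 29, 29, 22, 38] = 38

Answer: 38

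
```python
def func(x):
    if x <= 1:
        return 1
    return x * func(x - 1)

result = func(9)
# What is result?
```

func(9) = 9 * 8 * 7 * 6 * 5 * 4 * 3 * 2 * 1 = 362880

Answer: 362880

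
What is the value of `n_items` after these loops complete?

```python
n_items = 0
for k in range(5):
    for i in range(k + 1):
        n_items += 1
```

Triangle: 1 + 2 + ... + 5
`n_items` takes the values: 0 → 1 → 2 → 3 → 4 → 5 → 6 → 7 → 8 → 9 → 10 → 11 → 12 → 13 → 14 → 15

Answer: 15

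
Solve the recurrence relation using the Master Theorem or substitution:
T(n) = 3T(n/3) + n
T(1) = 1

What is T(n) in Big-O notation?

By Master Theorem: a=3, b=3, f(n)=n. Since log_3(3) = 1 and f(n) = Θ(n^1), Case 2 applies. T(n) = O(n log n).

Answer: O(n log n)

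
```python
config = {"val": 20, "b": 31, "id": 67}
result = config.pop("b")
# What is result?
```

Trace:
`config = {"val": 20, "b": 31, "id": 67}` → config = {'val': 20, 'b': 31, 'id': 67}
`result = config.pop("b")` → config = {'val': 20, 'id': 67}; result = 31
So result = 31

Answer: 31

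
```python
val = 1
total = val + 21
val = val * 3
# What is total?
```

Trace:
`val = 1` → val = 1
`total = val + 21` → total = 22
`val = val * 3` → val = 3
So total = 22

Answer: 22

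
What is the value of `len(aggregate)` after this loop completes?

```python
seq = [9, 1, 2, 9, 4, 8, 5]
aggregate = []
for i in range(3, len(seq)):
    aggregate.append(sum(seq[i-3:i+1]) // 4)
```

Number of 4-element averages
`aggregate` takes the values: [] → [5] → [5, 4] → [5, 4, 5] → [5, 4, 5, 6]
So `len(aggregate)` = 4

Answer: 4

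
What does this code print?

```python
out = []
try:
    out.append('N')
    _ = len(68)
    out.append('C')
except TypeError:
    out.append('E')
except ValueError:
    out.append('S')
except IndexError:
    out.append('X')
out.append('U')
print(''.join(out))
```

Execution trace: 'N' (try body) → 'E' (except TypeError) → 'U' (after the try/except). Output: NEU

Answer: NEU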